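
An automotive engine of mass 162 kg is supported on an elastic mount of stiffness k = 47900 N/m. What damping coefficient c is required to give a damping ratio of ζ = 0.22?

c_c = 2√(k·m) = 2√(47900 × 162) = 5571 N·s/m.
c = ζ·c_c = 0.22 × 5571 = 1226 N·s/m.

1230 N·s/m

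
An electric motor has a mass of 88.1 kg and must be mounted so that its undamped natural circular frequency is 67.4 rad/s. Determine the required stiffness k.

400000 N/m

k = m·ω_n² = 88.1 × 67.40² = 88.1 × 4543 = 400200 N/m.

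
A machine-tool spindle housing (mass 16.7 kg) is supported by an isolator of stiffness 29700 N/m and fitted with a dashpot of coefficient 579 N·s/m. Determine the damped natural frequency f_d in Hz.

ω_n = √(k/m) = √(29700/16.7) = 42.17 rad/s.
Critical damping c_c = 2√(k·m) = 2√(29700 × 16.7) = 1409 N·s/m, so ζ = c/c_c = 579/1409 = 0.4111.
ω_d = ω_n√(1 − ζ²) = 42.17 × √(1 − 0.169) = 38.44 rad/s.
f_d = ω_d/(2π) = 6.119 Hz.

6.12 Hz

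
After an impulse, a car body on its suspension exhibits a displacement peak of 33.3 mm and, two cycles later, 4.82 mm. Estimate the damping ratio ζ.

0.152

Logarithmic decrement δ = (1/n)·ln(x₀/x_n) = (1/2)·ln(33.3/4.82) = (1/2)·ln(6.909) = 0.9664.
ζ = δ/√(4π² + δ²) = 0.9664/√(39.48 + 0.934) = 0.9664/6.357 = 0.1520.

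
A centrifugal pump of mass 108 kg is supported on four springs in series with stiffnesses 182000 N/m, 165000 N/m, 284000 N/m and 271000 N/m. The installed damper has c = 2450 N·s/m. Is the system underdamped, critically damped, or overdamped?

underdamped

Series springs: 1/k_eq = 1/182000 + 1/165000 + 1/284000 + 1/271000 = 1.877×10^-5, so k_eq = 53290 N/m.
c_c = 2√(k_eq·m) = 4798 N·s/m; ζ = c/c_c = 2450/4798 = 0.511.
Since ζ < 1 the system is underdamped.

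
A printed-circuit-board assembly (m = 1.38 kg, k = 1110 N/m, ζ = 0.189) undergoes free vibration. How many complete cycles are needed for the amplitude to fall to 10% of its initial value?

2 cycles

Logarithmic decrement δ = 2πζ/√(1 − ζ²) = 2π × 0.1890/√(1 − 0.0357) = 1.209.
x_n/x₀ = e^(−nδ) ≤ 0.1; take ln: n ≥ ln(1/0.1)/δ = 2.303/1.209 = 1.904.
So 2 complete cycles are required.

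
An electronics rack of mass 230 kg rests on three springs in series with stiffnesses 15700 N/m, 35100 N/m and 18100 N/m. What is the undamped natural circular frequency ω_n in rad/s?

5.43 rad/s

Series springs: 1/k_eq = 1/15700 + 1/35100 + 1/18100 = 0.0001474, so k_eq = 6783 N/m.
ω_n = √(k_eq/m) = √(6783/230) = √29.49 = 5.430 rad/s.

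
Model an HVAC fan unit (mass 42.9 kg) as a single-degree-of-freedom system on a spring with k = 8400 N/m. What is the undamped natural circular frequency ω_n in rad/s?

14.0 rad/s

ω_n = √(k/m) = √(8400/42.9) = √195.8 = 13.99 rad/s.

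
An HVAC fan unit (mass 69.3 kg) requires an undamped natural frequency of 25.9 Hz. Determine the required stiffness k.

1840000 N/m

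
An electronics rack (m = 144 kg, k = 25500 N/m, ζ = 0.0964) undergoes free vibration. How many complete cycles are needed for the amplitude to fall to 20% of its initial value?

3 cycles

Logarithmic decrement δ = 2πζ/√(1 − ζ²) = 2π × 0.09640/√(1 − 0.00929) = 0.6085.
x_n/x₀ = e^(−nδ) ≤ 0.2; take ln: n ≥ ln(1/0.2)/δ = 1.609/0.6085 = 2.645.
So 3 complete cycles are required.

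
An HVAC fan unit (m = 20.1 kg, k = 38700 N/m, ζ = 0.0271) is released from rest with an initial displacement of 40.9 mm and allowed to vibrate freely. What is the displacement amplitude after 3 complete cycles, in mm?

24.5 mm

Logarithmic decrement δ = 2πζ/√(1 − ζ²) = 2π × 0.02710/√(1 − 0.000734) = 0.1703.
After n cycles, x_n/x₀ = e^(−nδ), so x_3 = 40.9 × e^(−3 × 0.1703) = 40.9 × 0.5999 = 24.54 mm.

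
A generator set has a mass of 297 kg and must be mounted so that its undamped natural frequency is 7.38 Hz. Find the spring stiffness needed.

639000 N/m

ω_n = 2πf_n = 2π × 7.38 = 46.37 rad/s.
k = m·ω_n² = 297 × 46.37² = 297 × 2150 = 638600 N/m.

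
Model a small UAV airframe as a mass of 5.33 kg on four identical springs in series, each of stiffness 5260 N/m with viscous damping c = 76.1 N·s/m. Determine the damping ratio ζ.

0.454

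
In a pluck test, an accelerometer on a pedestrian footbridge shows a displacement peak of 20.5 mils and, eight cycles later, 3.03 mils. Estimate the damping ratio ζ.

Logarithmic decrement δ = (1/n)·ln(x₀/x_n) = (1/8)·ln(20.5/3.03) = (1/8)·ln(6.766) = 0.2390.
ζ = δ/√(4π² + δ²) = 0.2390/√(39.48 + 0.0571) = 0.2390/6.288 = 0.03801.

0.0380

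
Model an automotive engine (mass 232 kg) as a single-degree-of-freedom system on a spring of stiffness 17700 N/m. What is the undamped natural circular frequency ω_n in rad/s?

8.73 rad/s

ω_n = √(k/m) = √(17700/232) = √76.29 = 8.735 rad/s.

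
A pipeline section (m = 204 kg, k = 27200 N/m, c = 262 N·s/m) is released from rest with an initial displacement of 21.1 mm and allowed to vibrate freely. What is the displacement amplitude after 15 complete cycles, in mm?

0.111 mm

ζ = c/(2√(km)) = 262/(2√(27200 × 204)) = 262/4711 = 0.05561.
Logarithmic decrement δ = 2πζ/√(1 − ζ²) = 2π × 0.05561/√(1 − 0.00309) = 0.3500.
After n cycles, x_n/x₀ = e^(−nδ), so x_15 = 21.1 × e^(−15 × 0.3500) = 21.1 × 0.005250 = 0.1108 mm.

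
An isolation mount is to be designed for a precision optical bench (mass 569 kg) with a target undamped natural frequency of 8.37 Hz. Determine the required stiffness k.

1570000 N/m

ω_n = 2πf_n = 2π × 8.37 = 52.59 rad/s.
k = m·ω_n² = 569 × 52.59² = 569 × 2766 = 1574000 N/m.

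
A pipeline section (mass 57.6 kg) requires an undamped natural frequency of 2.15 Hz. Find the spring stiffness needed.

10500 N/m

ω_n = 2πf_n = 2π × 2.15 = 13.51 rad/s.
k = m·ω_n² = 57.6 × 13.51² = 57.6 × 182.5 = 10510 N/m.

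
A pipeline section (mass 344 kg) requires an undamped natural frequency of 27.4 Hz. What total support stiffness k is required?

ω_n = 2πf_n = 2π × 27.4 = 172.2 rad/s.
k = m·ω_n² = 344 × 172.2² = 344 × 29640 = 10200000 N/m.

10200000 N/m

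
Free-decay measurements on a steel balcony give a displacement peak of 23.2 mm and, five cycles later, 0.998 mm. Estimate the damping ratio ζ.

Logarithmic decrement δ = (1/n)·ln(x₀/x_n) = (1/5)·ln(23.2/0.998) = (1/5)·ln(23.25) = 0.6292.
ζ = δ/√(4π² + δ²) = 0.6292/√(39.48 + 0.396) = 0.6292/6.315 = 0.09965.

0.0996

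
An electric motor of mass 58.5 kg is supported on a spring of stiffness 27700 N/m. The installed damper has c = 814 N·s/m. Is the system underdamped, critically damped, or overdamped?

c_c = 2√(k·m) = 2546 N·s/m; ζ = c/c_c = 814/2546 = 0.320.
Since ζ < 1 the system is underdamped.

underdamped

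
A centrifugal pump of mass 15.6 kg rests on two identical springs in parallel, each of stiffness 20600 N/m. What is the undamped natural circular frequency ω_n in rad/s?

51.4 rad/s

Parallel springs add: k_eq = 2 × 20600 = 41200 N/m.
ω_n = √(k_eq/m) = √(41200/15.6) = √2641 = 51.39 rad/s.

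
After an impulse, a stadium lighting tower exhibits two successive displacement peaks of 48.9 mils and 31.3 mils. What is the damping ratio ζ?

0.0708

Logarithmic decrement δ = (1/n)·ln(x₀/x_n) = (1/1)·ln(48.9/31.3) = (1/1)·ln(1.562) = 0.4462.
ζ = δ/√(4π² + δ²) = 0.4462/√(39.48 + 0.199) = 0.4462/6.299 = 0.07083.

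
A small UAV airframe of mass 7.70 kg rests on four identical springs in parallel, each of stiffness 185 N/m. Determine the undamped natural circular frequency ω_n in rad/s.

Parallel springs add: k_eq = 4 × 185 = 740.0 N/m.
ω_n = √(k_eq/m) = √(740.0/7.70) = √96.10 = 9.803 rad/s.

9.80 rad/s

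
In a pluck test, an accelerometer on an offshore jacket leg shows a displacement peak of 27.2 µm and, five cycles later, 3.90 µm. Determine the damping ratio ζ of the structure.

Logarithmic decrement δ = (1/n)·ln(x₀/x_n) = (1/5)·ln(27.2/3.90) = (1/5)·ln(6.974) = 0.3884.
ζ = δ/√(4π² + δ²) = 0.3884/√(39.48 + 0.151) = 0.3884/6.295 = 0.06171.

0.0617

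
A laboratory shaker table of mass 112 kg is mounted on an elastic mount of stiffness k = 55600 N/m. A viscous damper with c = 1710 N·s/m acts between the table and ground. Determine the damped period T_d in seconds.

0.300 s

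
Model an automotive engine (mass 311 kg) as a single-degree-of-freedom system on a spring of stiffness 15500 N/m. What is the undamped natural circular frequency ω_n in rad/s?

7.06 rad/s

ω_n = √(k/m) = √(15500/311) = √49.84 = 7.060 rad/s.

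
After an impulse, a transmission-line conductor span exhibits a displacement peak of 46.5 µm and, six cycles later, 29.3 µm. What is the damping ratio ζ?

Logarithmic decrement δ = (1/n)·ln(x₀/x_n) = (1/6)·ln(46.5/29.3) = (1/6)·ln(1.587) = 0.07698.
ζ = δ/√(4π² + δ²) = 0.07698/√(39.48 + 0.00593) = 0.07698/6.284 = 0.01225.

0.0123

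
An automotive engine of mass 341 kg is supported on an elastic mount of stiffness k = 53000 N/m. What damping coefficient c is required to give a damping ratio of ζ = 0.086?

c_c = 2√(k·m) = 2√(53000 × 341) = 8502 N·s/m.
c = ζ·c_c = 0.086 × 8502 = 731.2 N·s/m.

731 N·s/m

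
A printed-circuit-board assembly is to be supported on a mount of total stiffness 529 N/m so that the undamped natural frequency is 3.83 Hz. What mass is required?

ω_n = 2πf_n = 2π × 3.83 = 24.06 rad/s.
m = k/ω_n² = 529/24.06² = 529/579.1 = 0.9135 kg.

0.913 kg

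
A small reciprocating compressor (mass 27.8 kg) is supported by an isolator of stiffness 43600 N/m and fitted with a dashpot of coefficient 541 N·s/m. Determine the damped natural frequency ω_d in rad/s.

38.4 rad/s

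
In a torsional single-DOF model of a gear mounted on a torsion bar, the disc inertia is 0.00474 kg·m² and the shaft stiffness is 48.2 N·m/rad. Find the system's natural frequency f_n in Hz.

ω_n = √(k_t/J) = √(48.2/0.00474) = √10170 = 100.8 rad/s.
f_n = ω_n/(2π) = 100.8/6.283 = 16.05 Hz.

16.0 Hz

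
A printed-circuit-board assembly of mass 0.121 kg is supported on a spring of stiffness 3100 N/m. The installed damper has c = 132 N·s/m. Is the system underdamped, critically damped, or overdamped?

overdamped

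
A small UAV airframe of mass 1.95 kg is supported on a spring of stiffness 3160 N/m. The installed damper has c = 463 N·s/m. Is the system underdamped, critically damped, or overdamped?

c_c = 2√(k·m) = 157.0 N·s/m; ζ = c/c_c = 463/157.0 = 2.95.
Since ζ > 1 the system is overdamped.

overdamped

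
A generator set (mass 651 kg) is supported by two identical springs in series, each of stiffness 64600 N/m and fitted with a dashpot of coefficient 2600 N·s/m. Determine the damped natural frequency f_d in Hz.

1.08 Hz

Series springs: 1/k_eq = 2/64600, so k_eq = 64600/2 = 32300 N/m.
ω_n = √(k_eq/m) = √(32300/651) = 7.044 rad/s.
Critical damping c_c = 2√(k_eq·m) = 2√(32300 × 651) = 9171 N·s/m, so ζ = c/c_c = 2600/9171 = 0.2835.
ω_d = ω_n√(1 − ζ²) = 7.044 × √(1 − 0.0804) = 6.755 rad/s.
f_d = ω_d/(2π) = 1.075 Hz.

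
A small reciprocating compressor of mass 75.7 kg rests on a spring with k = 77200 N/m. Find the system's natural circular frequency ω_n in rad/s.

ω_n = √(k/m) = √(77200/75.7) = √1020 = 31.93 rad/s.

31.9 rad/s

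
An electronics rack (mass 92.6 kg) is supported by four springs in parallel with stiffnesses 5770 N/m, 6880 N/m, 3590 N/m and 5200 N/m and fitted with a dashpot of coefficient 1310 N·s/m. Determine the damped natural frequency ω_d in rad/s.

13.5 rad/s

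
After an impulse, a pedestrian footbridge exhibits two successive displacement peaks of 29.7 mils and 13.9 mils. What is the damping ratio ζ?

0.120

Logarithmic decrement δ = (1/n)·ln(x₀/x_n) = (1/1)·ln(29.7/13.9) = (1/1)·ln(2.137) = 0.7593.
ζ = δ/√(4π² + δ²) = 0.7593/√(39.48 + 0.576) = 0.7593/6.329 = 0.1200.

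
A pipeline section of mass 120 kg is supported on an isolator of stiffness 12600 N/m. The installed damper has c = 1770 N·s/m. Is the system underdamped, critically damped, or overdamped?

c_c = 2√(k·m) = 2459 N·s/m; ζ = c/c_c = 1770/2459 = 0.720.
Since ζ < 1 the system is underdamped.

underdamped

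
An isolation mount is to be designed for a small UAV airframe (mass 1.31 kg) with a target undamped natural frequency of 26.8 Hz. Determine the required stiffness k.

37100 N/m

ω_n = 2πf_n = 2π × 26.8 = 168.4 rad/s.
k = m·ω_n² = 1.31 × 168.4² = 1.31 × 28350 = 37150 N/m.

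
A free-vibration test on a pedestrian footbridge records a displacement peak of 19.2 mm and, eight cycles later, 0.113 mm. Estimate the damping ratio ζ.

Logarithmic decrement δ = (1/n)·ln(x₀/x_n) = (1/8)·ln(19.2/0.113) = (1/8)·ln(169.9) = 0.6419.
ζ = δ/√(4π² + δ²) = 0.6419/√(39.48 + 0.412) = 0.6419/6.316 = 0.1016.

0.102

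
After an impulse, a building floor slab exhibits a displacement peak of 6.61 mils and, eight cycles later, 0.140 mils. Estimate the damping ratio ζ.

Logarithmic decrement δ = (1/n)·ln(x₀/x_n) = (1/8)·ln(6.61/0.140) = (1/8)·ln(47.21) = 0.4818.
ζ = δ/√(4π² + δ²) = 0.4818/√(39.48 + 0.232) = 0.4818/6.302 = 0.07646.

0.0765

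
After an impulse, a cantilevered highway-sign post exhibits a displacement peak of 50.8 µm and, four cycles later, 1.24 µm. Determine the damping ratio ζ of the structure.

Logarithmic decrement δ = (1/n)·ln(x₀/x_n) = (1/4)·ln(50.8/1.24) = (1/4)·ln(40.97) = 0.9282.
ζ = δ/√(4π² + δ²) = 0.9282/√(39.48 + 0.862) = 0.9282/6.351 = 0.1461.

0.146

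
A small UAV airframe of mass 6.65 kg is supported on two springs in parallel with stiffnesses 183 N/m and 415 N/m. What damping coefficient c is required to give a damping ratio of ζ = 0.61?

Parallel springs add: k_eq = 183 + 415 = 598.0 N/m.
c_c = 2√(k_eq·m) = 2√(598.0 × 6.65) = 126.1 N·s/m.
c = ζ·c_c = 0.61 × 126.1 = 76.93 N·s/m.

76.9 N·s/m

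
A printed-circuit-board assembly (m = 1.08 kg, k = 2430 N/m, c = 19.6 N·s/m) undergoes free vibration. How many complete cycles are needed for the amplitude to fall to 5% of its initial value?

ζ = c/(2√(km)) = 19.6/(2√(2430 × 1.08)) = 19.6/102.5 = 0.1913.
Logarithmic decrement δ = 2πζ/√(1 − ζ²) = 2π × 0.1913/√(1 − 0.0366) = 1.225.
x_n/x₀ = e^(−nδ) ≤ 0.05; take ln: n ≥ ln(1/0.05)/δ = 2.996/1.225 = 2.446.
So 3 complete cycles are required.

3 cycles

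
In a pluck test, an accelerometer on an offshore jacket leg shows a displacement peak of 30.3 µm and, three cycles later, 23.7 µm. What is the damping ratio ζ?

Logarithmic decrement δ = (1/n)·ln(x₀/x_n) = (1/3)·ln(30.3/23.7) = (1/3)·ln(1.278) = 0.08189.
ζ = δ/√(4π² + δ²) = 0.08189/√(39.48 + 0.00671) = 0.08189/6.284 = 0.01303.

0.0130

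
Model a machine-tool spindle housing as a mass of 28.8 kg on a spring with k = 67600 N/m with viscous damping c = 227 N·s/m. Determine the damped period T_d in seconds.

ω_n = √(k/m) = √(67600/28.8) = 48.45 rad/s.
Critical damping c_c = 2√(k·m) = 2√(67600 × 28.8) = 2791 N·s/m, so ζ = c/c_c = 227/2791 = 0.08134.
ω_d = ω_n√(1 − ζ²) = 48.45 × √(1 − 0.00662) = 48.29 rad/s.
T_d = 2π/ω_d = 0.1301 s.

0.130 s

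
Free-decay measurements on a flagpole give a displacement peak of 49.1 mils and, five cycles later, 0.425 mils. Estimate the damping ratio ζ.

Logarithmic decrement δ = (1/n)·ln(x₀/x_n) = (1/5)·ln(49.1/0.425) = (1/5)·ln(115.5) = 0.9499.
ζ = δ/√(4π² + δ²) = 0.9499/√(39.48 + 0.902) = 0.9499/6.355 = 0.1495.

0.149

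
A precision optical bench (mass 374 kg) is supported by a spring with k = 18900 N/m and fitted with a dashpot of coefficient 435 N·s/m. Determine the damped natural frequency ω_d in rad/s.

7.08 rad/s

ω_n = √(k/m) = √(18900/374) = 7.109 rad/s.
Critical damping c_c = 2√(k·m) = 2√(18900 × 374) = 5317 N·s/m, so ζ = c/c_c = 435/5317 = 0.08181.
ω_d = ω_n√(1 − ζ²) = 7.109 × √(1 − 0.00669) = 7.085 rad/s.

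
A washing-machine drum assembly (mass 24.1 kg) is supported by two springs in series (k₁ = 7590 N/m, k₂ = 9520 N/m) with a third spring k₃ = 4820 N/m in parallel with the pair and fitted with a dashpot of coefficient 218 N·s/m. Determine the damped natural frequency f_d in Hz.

3.00 Hz

Series pair: k_s = k₁k₂/(k₁+k₂) = (7590)(9520)/(7590 + 9520) = 4223 N/m. In parallel with k₃: k_eq = 4223 + 4820 = 9043 N/m.
ω_n = √(k_eq/m) = √(9043/24.1) = 19.37 rad/s.
Critical damping c_c = 2√(k_eq·m) = 2√(9043 × 24.1) = 933.7 N·s/m, so ζ = c/c_c = 218/933.7 = 0.2335.
ω_d = ω_n√(1 − ζ²) = 19.37 × √(1 − 0.0545) = 18.84 rad/s.
f_d = ω_d/(2π) = 2.998 Hz.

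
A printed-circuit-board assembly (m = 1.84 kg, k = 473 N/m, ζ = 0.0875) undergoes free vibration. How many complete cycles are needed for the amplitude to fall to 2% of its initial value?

Logarithmic decrement δ = 2πζ/√(1 − ζ²) = 2π × 0.08750/√(1 − 0.00766) = 0.5519.
x_n/x₀ = e^(−nδ) ≤ 0.02; take ln: n ≥ ln(1/0.02)/δ = 3.912/0.5519 = 7.088.
So 8 complete cycles are required.

8 cycles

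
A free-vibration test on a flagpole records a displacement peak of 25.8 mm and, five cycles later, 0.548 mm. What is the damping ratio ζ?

0.122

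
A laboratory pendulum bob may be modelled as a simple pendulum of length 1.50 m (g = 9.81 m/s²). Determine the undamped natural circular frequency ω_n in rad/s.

2.56 rad/s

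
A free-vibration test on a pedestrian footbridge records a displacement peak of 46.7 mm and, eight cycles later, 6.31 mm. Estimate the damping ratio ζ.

0.0398

Logarithmic decrement δ = (1/n)·ln(x₀/x_n) = (1/8)·ln(46.7/6.31) = (1/8)·ln(7.401) = 0.2502.
ζ = δ/√(4π² + δ²) = 0.2502/√(39.48 + 0.0626) = 0.2502/6.288 = 0.03979.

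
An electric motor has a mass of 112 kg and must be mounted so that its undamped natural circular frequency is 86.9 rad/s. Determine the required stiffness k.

k = m·ω_n² = 112 × 86.90² = 112 × 7552 = 845800 N/m.

846000 N/m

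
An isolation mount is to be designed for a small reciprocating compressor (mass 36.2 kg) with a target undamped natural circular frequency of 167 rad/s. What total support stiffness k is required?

1010000 N/m

k = m·ω_n² = 36.2 × 167.0² = 36.2 × 27890 = 1010000 N/m.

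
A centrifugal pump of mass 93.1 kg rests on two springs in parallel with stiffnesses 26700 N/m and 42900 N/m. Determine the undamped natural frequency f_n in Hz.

Parallel springs add: k_eq = 26700 + 42900 = 69600 N/m.
ω_n = √(k_eq/m) = √(69600/93.1) = √747.6 = 27.34 rad/s.
f_n = ω_n/(2π) = 27.34/6.283 = 4.352 Hz.

4.35 Hz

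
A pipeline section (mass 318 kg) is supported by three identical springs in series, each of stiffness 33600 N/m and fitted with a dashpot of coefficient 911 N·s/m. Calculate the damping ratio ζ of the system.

Series springs: 1/k_eq = 3/33600, so k_eq = 33600/3 = 11200 N/m.
ω_n = √(k_eq/m) = √(11200/318) = 5.935 rad/s.
Critical damping c_c = 2√(k_eq·m) = 2√(11200 × 318) = 3774 N·s/m, so ζ = c/c_c = 911/3774 = 0.2414.

0.241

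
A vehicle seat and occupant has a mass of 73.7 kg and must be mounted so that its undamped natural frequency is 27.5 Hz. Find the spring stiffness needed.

2200000 N/m

ω_n = 2πf_n = 2π × 27.5 = 172.8 rad/s.
k = m·ω_n² = 73.7 × 172.8² = 73.7 × 29860 = 2200000 N/m.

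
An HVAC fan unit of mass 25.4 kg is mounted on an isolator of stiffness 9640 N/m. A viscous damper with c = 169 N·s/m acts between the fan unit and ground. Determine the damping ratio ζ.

ω_n = √(k/m) = √(9640/25.4) = 19.48 rad/s.
Critical damping c_c = 2√(k·m) = 2√(9640 × 25.4) = 989.7 N·s/m, so ζ = c/c_c = 169/989.7 = 0.1708.

0.171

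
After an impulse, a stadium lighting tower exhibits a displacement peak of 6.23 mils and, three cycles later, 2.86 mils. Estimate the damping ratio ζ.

Logarithmic decrement δ = (1/n)·ln(x₀/x_n) = (1/3)·ln(6.23/2.86) = (1/3)·ln(2.178) = 0.2595.
ζ = δ/√(4π² + δ²) = 0.2595/√(39.48 + 0.0673) = 0.2595/6.289 = 0.04127.

0.0413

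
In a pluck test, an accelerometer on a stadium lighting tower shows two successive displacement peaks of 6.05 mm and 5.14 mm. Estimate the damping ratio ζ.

Logarithmic decrement δ = (1/n)·ln(x₀/x_n) = (1/1)·ln(6.05/5.14) = (1/1)·ln(1.177) = 0.1630.
ζ = δ/√(4π² + δ²) = 0.1630/√(39.48 + 0.0266) = 0.1630/6.285 = 0.02593.

0.0259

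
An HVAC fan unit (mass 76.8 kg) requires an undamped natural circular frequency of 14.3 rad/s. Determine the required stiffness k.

k = m·ω_n² = 76.8 × 14.30² = 76.8 × 204.5 = 15700 N/m.

15700 N/m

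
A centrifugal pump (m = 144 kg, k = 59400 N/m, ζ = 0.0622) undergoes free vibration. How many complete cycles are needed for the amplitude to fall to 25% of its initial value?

4 cycles

Logarithmic decrement δ = 2πζ/√(1 − ζ²) = 2π × 0.06220/√(1 − 0.00387) = 0.3916.
x_n/x₀ = e^(−nδ) ≤ 0.25; take ln: n ≥ ln(1/0.25)/δ = 1.386/0.3916 = 3.540.
So 4 complete cycles are required.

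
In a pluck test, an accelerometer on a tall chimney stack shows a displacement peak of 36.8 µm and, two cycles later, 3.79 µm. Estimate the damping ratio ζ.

Logarithmic decrement δ = (1/n)·ln(x₀/x_n) = (1/2)·ln(36.8/3.79) = (1/2)·ln(9.710) = 1.137.
ζ = δ/√(4π² + δ²) = 1.137/√(39.48 + 1.29) = 1.137/6.385 = 0.1780.

0.178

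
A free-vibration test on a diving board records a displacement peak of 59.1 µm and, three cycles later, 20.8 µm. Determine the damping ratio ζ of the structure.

Logarithmic decrement δ = (1/n)·ln(x₀/x_n) = (1/3)·ln(59.1/20.8) = (1/3)·ln(2.841) = 0.3481.
ζ = δ/√(4π² + δ²) = 0.3481/√(39.48 + 0.121) = 0.3481/6.293 = 0.05532.

0.0553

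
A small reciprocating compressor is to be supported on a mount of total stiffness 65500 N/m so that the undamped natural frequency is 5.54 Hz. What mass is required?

ω_n = 2πf_n = 2π × 5.54 = 34.81 rad/s.
m = k/ω_n² = 65500/34.81² = 65500/1212 = 54.06 kg.

54.1 kg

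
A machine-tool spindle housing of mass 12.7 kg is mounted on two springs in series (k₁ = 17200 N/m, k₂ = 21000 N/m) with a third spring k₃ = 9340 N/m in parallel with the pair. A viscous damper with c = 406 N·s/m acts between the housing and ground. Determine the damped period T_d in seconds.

0.180 s

Series pair: k_s = k₁k₂/(k₁+k₂) = (17200)(21000)/(17200 + 21000) = 9455 N/m. In parallel with k₃: k_eq = 9455 + 9340 = 18800 N/m.
ω_n = √(k_eq/m) = √(18800/12.7) = 38.47 rad/s.
Critical damping c_c = 2√(k_eq·m) = 2√(18800 × 12.7) = 977.1 N·s/m, so ζ = c/c_c = 406/977.1 = 0.4155.
ω_d = ω_n√(1 − ζ²) = 38.47 × √(1 − 0.173) = 34.99 rad/s.
T_d = 2π/ω_d = 0.1796 s.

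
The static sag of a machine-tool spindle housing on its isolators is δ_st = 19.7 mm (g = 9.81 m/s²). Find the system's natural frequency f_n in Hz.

ω_n = √(g/δ_st) = √(9.81/0.0197) = √498.0 = 22.32 rad/s.
f_n = ω_n/(2π) = 22.32/6.283 = 3.552 Hz.

3.55 Hz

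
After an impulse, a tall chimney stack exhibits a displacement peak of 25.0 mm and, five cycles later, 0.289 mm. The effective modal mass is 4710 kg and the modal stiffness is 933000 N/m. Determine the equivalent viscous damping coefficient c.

18600 N·s/m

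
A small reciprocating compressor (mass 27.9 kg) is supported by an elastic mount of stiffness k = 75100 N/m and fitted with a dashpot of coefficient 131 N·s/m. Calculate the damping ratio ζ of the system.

ω_n = √(k/m) = √(75100/27.9) = 51.88 rad/s.
Critical damping c_c = 2√(k·m) = 2√(75100 × 27.9) = 2895 N·s/m, so ζ = c/c_c = 131/2895 = 0.04525.

0.0453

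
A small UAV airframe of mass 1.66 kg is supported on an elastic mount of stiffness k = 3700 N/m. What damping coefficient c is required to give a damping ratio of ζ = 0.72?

113 N·s/m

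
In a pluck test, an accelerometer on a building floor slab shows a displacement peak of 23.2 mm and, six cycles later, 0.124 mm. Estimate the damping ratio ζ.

Logarithmic decrement δ = (1/n)·ln(x₀/x_n) = (1/6)·ln(23.2/0.124) = (1/6)·ln(187.1) = 0.8719.
ζ = δ/√(4π² + δ²) = 0.8719/√(39.48 + 0.760) = 0.8719/6.343 = 0.1375.

0.137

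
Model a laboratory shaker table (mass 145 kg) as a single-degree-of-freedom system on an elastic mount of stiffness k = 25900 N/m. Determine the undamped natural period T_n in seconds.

ω_n = √(k/m) = √(25900/145) = √178.6 = 13.36 rad/s.
T_n = 2π/ω_n = 6.283/13.36 = 0.4701 s.

0.470 s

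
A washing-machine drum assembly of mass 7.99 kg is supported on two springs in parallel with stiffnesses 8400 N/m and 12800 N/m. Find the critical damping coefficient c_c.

823 N·s/m

Parallel springs add: k_eq = 8400 + 12800 = 21200 N/m.
c_c = 2√(k_eq·m) = 2√(21200 × 7.99) = 2 × 411.6 = 823.1 N·s/m.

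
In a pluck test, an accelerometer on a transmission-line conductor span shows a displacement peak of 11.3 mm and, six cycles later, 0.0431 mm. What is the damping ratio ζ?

0.146

Logarithmic decrement δ = (1/n)·ln(x₀/x_n) = (1/6)·ln(11.3/0.0431) = (1/6)·ln(262.2) = 0.9282.
ζ = δ/√(4π² + δ²) = 0.9282/√(39.48 + 0.862) = 0.9282/6.351 = 0.1461.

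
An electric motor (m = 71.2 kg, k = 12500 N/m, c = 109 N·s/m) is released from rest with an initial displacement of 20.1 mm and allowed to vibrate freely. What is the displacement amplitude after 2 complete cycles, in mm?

9.71 mm

ζ = c/(2√(km)) = 109/(2√(12500 × 71.2)) = 109/1887 = 0.05777.
Logarithmic decrement δ = 2πζ/√(1 − ζ²) = 2π × 0.05777/√(1 − 0.00334) = 0.3636.
After n cycles, x_n/x₀ = e^(−nδ), so x_2 = 20.1 × e^(−2 × 0.3636) = 20.1 × 0.4833 = 9.714 mm.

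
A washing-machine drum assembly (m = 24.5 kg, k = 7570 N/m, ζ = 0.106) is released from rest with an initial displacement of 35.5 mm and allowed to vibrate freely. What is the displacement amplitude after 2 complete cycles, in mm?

Logarithmic decrement δ = 2πζ/√(1 − ζ²) = 2π × 0.1060/√(1 − 0.0112) = 0.6698.
After n cycles, x_n/x₀ = e^(−nδ), so x_2 = 35.5 × e^(−2 × 0.6698) = 35.5 × 0.2620 = 9.299 mm.

9.30 mm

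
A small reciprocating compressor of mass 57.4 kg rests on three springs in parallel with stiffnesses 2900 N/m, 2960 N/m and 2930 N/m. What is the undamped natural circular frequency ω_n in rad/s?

12.4 rad/s

Parallel springs add: k_eq = 2900 + 2960 + 2930 = 8790 N/m.
ω_n = √(k_eq/m) = √(8790/57.4) = √153.1 = 12.37 rad/s.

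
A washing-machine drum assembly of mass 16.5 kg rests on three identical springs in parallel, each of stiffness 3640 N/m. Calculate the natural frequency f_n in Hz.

4.09 Hz

Parallel springs add: k_eq = 3 × 3640 = 10920 N/m.
ω_n = √(k_eq/m) = √(10920/16.5) = √661.8 = 25.73 rad/s.
f_n = ω_n/(2π) = 25.73/6.283 = 4.094 Hz.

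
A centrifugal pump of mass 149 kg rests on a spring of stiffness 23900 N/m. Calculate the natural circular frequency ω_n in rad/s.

ω_n = √(k/m) = √(23900/149) = √160.4 = 12.67 rad/s.

12.7 rad/s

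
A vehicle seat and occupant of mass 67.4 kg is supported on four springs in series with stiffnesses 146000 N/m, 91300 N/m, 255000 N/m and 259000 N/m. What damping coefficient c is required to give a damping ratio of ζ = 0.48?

Series springs: 1/k_eq = 1/146000 + 1/91300 + 1/255000 + 1/259000 = 2.558×10^-5, so k_eq = 39090 N/m.
c_c = 2√(k_eq·m) = 2√(39090 × 67.4) = 3246 N·s/m.
c = ζ·c_c = 0.48 × 3246 = 1558 N·s/m.

1560 N·s/m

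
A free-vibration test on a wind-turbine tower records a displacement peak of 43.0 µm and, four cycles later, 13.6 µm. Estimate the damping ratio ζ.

0.0458

Logarithmic decrement δ = (1/n)·ln(x₀/x_n) = (1/4)·ln(43.0/13.6) = (1/4)·ln(3.162) = 0.2878.
ζ = δ/√(4π² + δ²) = 0.2878/√(39.48 + 0.0828) = 0.2878/6.290 = 0.04575.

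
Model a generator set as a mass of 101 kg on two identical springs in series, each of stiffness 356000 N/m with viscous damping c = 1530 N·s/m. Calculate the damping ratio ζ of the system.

Series springs: 1/k_eq = 2/356000, so k_eq = 356000/2 = 178000 N/m.
ω_n = √(k_eq/m) = √(178000/101) = 41.98 rad/s.
Critical damping c_c = 2√(k_eq·m) = 2√(178000 × 101) = 8480 N·s/m, so ζ = c/c_c = 1530/8480 = 0.1804.

0.180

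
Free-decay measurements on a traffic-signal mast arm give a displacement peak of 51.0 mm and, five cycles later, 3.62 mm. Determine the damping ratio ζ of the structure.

0.0839

Logarithmic decrement δ = (1/n)·ln(x₀/x_n) = (1/5)·ln(51.0/3.62) = (1/5)·ln(14.09) = 0.5291.
ζ = δ/√(4π² + δ²) = 0.5291/√(39.48 + 0.280) = 0.5291/6.305 = 0.08391.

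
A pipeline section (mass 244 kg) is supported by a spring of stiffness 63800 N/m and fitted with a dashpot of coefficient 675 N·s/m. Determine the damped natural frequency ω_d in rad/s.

ω_n = √(k/m) = √(63800/244) = 16.17 rad/s.
Critical damping c_c = 2√(k·m) = 2√(63800 × 244) = 7891 N·s/m, so ζ = c/c_c = 675/7891 = 0.08554.
ω_d = ω_n√(1 − ζ²) = 16.17 × √(1 − 0.00732) = 16.11 rad/s.

16.1 rad/s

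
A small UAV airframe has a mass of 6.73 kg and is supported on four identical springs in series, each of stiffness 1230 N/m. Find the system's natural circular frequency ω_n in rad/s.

6.76 rad/s

Series springs: 1/k_eq = 4/1230, so k_eq = 1230/4 = 307.5 N/m.
ω_n = √(k_eq/m) = √(307.5/6.73) = √45.69 = 6.760 rad/s.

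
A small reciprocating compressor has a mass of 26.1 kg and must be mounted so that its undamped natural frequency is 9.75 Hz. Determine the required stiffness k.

ω_n = 2πf_n = 2π × 9.75 = 61.26 rad/s.
k = m·ω_n² = 26.1 × 61.26² = 26.1 × 3753 = 97950 N/m.

98000 N/m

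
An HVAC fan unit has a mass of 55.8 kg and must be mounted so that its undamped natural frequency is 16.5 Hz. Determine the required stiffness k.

ω_n = 2πf_n = 2π × 16.5 = 103.7 rad/s.
k = m·ω_n² = 55.8 × 103.7² = 55.8 × 10750 = 599700 N/m.

600000 N/m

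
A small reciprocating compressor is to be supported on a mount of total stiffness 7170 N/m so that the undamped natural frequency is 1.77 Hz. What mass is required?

ω_n = 2πf_n = 2π × 1.77 = 11.12 rad/s.
m = k/ω_n² = 7170/11.12² = 7170/123.7 = 57.97 kg.

58.0 kg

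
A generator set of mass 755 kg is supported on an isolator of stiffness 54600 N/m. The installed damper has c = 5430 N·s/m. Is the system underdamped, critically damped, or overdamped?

underdamped

c_c = 2√(k·m) = 12840 N·s/m; ζ = c/c_c = 5430/12840 = 0.423.
Since ζ < 1 the system is underdamped.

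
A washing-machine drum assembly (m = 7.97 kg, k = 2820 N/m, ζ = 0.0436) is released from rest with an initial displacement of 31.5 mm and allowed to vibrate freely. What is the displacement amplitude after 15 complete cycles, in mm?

Logarithmic decrement δ = 2πζ/√(1 − ζ²) = 2π × 0.04360/√(1 − 0.00190) = 0.2742.
After n cycles, x_n/x₀ = e^(−nδ), so x_15 = 31.5 × e^(−15 × 0.2742) = 31.5 × 0.01636 = 0.5152 mm.

0.515 mm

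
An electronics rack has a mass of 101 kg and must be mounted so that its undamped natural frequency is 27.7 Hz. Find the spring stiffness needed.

ω_n = 2πf_n = 2π × 27.7 = 174.0 rad/s.
k = m·ω_n² = 101 × 174.0² = 101 × 30290 = 3059000 N/m.

3060000 N/m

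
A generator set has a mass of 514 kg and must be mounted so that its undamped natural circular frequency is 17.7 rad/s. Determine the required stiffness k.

k = m·ω_n² = 514 × 17.70² = 514 × 313.3 = 161000 N/m.

161000 N/m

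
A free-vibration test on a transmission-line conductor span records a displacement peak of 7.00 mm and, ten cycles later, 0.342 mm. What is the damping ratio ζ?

0.0480

Logarithmic decrement δ = (1/n)·ln(x₀/x_n) = (1/10)·ln(7.00/0.342) = (1/10)·ln(20.47) = 0.3019.
ζ = δ/√(4π² + δ²) = 0.3019/√(39.48 + 0.0911) = 0.3019/6.290 = 0.04799.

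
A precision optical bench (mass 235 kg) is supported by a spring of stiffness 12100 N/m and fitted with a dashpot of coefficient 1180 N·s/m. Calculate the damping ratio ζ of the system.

ω_n = √(k/m) = √(12100/235) = 7.176 rad/s.
Critical damping c_c = 2√(k·m) = 2√(12100 × 235) = 3373 N·s/m, so ζ = c/c_c = 1180/3373 = 0.3499.

0.350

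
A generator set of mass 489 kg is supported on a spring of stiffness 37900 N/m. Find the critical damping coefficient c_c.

c_c = 2√(k·m) = 2√(37900 × 489) = 2 × 4305 = 8610 N·s/m.

8610 N·s/m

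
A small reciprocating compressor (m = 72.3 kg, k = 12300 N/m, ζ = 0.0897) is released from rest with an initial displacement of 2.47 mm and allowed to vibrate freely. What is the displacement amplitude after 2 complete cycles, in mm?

Logarithmic decrement δ = 2πζ/√(1 − ζ²) = 2π × 0.08970/√(1 − 0.00805) = 0.5659.
After n cycles, x_n/x₀ = e^(−nδ), so x_2 = 2.47 × e^(−2 × 0.5659) = 2.47 × 0.3225 = 0.7965 mm.

0.796 mm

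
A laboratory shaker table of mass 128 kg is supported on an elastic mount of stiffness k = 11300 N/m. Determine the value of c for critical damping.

c_c = 2√(k·m) = 2√(11300 × 128) = 2 × 1203 = 2405 N·s/m.

2410 N·s/m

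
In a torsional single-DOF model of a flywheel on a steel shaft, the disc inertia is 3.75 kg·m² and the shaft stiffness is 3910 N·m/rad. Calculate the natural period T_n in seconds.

ω_n = √(k_t/J) = √(3910/3.75) = √1043 = 32.29 rad/s.
T_n = 2π/ω_n = 6.283/32.29 = 0.1946 s.

0.195 s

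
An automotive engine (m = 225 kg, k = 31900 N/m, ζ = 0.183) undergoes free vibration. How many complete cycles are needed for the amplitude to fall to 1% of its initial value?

Logarithmic decrement δ = 2πζ/√(1 − ζ²) = 2π × 0.1830/√(1 − 0.0335) = 1.170.
x_n/x₀ = e^(−nδ) ≤ 0.01; take ln: n ≥ ln(1/0.01)/δ = 4.605/1.170 = 3.937.
So 4 complete cycles are required.

4 cycles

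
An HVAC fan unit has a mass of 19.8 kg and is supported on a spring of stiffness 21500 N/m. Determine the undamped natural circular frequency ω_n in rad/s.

ω_n = √(k/m) = √(21500/19.8) = √1086 = 32.95 rad/s.

33.0 rad/s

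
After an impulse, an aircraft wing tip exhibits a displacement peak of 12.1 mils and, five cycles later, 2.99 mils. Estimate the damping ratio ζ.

0.0445

Logarithmic decrement δ = (1/n)·ln(x₀/x_n) = (1/5)·ln(12.1/2.99) = (1/5)·ln(4.047) = 0.2796.
ζ = δ/√(4π² + δ²) = 0.2796/√(39.48 + 0.0782) = 0.2796/6.289 = 0.04445.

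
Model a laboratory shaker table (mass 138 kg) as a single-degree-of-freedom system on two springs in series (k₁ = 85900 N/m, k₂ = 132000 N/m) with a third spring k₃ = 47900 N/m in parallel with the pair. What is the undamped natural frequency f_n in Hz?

4.28 Hz

Series pair: k_s = k₁k₂/(k₁+k₂) = (85900)(132000)/(85900 + 132000) = 52040 N/m. In parallel with k₃: k_eq = 52040 + 47900 = 99940 N/m.
ω_n = √(k_eq/m) = √(99940/138) = √724.2 = 26.91 rad/s.
f_n = ω_n/(2π) = 26.91/6.283 = 4.283 Hz.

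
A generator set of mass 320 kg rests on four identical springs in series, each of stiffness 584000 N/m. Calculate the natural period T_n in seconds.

Series springs: 1/k_eq = 4/584000, so k_eq = 584000/4 = 146000 N/m.
ω_n = √(k_eq/m) = √(146000/320) = √456.2 = 21.36 rad/s.
T_n = 2π/ω_n = 6.283/21.36 = 0.2942 s.

0.294 s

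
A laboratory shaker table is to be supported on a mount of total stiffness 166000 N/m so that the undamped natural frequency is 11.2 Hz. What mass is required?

33.5 kg

ω_n = 2πf_n = 2π × 11.2 = 70.37 rad/s.
m = k/ω_n² = 166000/70.37² = 166000/4952 = 33.52 kg.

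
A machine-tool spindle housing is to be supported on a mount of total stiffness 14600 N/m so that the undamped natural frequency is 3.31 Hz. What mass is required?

33.8 kg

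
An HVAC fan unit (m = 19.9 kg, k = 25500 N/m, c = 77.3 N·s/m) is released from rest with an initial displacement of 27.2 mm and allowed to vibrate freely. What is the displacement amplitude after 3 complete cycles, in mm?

9.77 mm

ζ = c/(2√(km)) = 77.3/(2√(25500 × 19.9)) = 77.3/1425 = 0.05426.
Logarithmic decrement δ = 2πζ/√(1 − ζ²) = 2π × 0.05426/√(1 − 0.00294) = 0.3414.
After n cycles, x_n/x₀ = e^(−nδ), so x_3 = 27.2 × e^(−3 × 0.3414) = 27.2 × 0.3591 = 9.767 mm.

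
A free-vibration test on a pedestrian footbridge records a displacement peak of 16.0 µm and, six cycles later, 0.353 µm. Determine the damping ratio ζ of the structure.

Logarithmic decrement δ = (1/n)·ln(x₀/x_n) = (1/6)·ln(16.0/0.353) = (1/6)·ln(45.33) = 0.6356.
ζ = δ/√(4π² + δ²) = 0.6356/√(39.48 + 0.404) = 0.6356/6.315 = 0.1007.

0.101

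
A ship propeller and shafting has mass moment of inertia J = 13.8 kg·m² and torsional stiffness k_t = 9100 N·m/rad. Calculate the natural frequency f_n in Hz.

4.09 Hz

ω_n = √(k_t/J) = √(9100/13.8) = √659.4 = 25.68 rad/s.
f_n = ω_n/(2π) = 25.68/6.283 = 4.087 Hz.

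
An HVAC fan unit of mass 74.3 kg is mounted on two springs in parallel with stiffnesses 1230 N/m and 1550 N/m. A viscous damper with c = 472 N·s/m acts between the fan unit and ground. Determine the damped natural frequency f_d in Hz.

Parallel springs add: k_eq = 1230 + 1550 = 2780 N/m.
ω_n = √(k_eq/m) = √(2780/74.3) = 6.117 rad/s.
Critical damping c_c = 2√(k_eq·m) = 2√(2780 × 74.3) = 909.0 N·s/m, so ζ = c/c_c = 472/909.0 = 0.5193.
ω_d = ω_n√(1 − ζ²) = 6.117 × √(1 − 0.270) = 5.228 rad/s.
f_d = ω_d/(2π) = 0.8320 Hz.

0.832 Hz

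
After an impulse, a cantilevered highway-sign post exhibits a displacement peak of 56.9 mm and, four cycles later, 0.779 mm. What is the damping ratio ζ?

Logarithmic decrement δ = (1/n)·ln(x₀/x_n) = (1/4)·ln(56.9/0.779) = (1/4)·ln(73.04) = 1.073.
ζ = δ/√(4π² + δ²) = 1.073/√(39.48 + 1.15) = 1.073/6.374 = 0.1683.

0.168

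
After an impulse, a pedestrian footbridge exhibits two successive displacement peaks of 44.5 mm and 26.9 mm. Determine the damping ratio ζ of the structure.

Logarithmic decrement δ = (1/n)·ln(x₀/x_n) = (1/1)·ln(44.5/26.9) = (1/1)·ln(1.654) = 0.5034.
ζ = δ/√(4π² + δ²) = 0.5034/√(39.48 + 0.253) = 0.5034/6.303 = 0.07986.

0.0799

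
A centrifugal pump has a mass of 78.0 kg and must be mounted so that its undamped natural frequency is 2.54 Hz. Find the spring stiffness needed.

19900 N/m

ω_n = 2πf_n = 2π × 2.54 = 15.96 rad/s.
k = m·ω_n² = 78.0 × 15.96² = 78.0 × 254.7 = 19870 N/m.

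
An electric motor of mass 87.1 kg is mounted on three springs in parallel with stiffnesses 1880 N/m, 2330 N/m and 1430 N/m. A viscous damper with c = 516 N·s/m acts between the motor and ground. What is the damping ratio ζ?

Parallel springs add: k_eq = 1880 + 2330 + 1430 = 5640 N/m.
ω_n = √(k_eq/m) = √(5640/87.1) = 8.047 rad/s.
Critical damping c_c = 2√(k_eq·m) = 2√(5640 × 87.1) = 1402 N·s/m, so ζ = c/c_c = 516/1402 = 0.3681.

0.368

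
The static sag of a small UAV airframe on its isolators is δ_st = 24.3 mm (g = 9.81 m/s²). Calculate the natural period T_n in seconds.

ω_n = √(g/δ_st) = √(9.81/0.0243) = √403.7 = 20.09 rad/s.
T_n = 2π/ω_n = 6.283/20.09 = 0.3127 s.

0.313 s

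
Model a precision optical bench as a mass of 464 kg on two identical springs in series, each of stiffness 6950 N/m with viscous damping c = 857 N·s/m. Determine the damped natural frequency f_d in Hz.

0.410 Hz

Series springs: 1/k_eq = 2/6950, so k_eq = 6950/2 = 3475 N/m.
ω_n = √(k_eq/m) = √(3475/464) = 2.737 rad/s.
Critical damping c_c = 2√(k_eq·m) = 2√(3475 × 464) = 2540 N·s/m, so ζ = c/c_c = 857/2540 = 0.3375.
ω_d = ω_n√(1 − ζ²) = 2.737 × √(1 − 0.114) = 2.576 rad/s.
f_d = ω_d/(2π) = 0.4100 Hz.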